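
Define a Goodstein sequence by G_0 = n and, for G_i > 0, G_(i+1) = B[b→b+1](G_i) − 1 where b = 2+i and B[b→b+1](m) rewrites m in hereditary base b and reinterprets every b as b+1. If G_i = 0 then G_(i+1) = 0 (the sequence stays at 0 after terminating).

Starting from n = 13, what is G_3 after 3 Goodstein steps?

16092

base 2: 13 = 2^(2 + 1) + 2^2 + 1; at 3: 3^(3 + 1) + 3^3 + 1 = 109; next = 108
base 3: 108 = 3^(3 + 1) + 3^3; at 4: 4^(4 + 1) + 4^4 = 1280; next = 1279
base 4: 1279 = 4^(4 + 1) + 3·4^3 + 3·4^2 + 3·4 + 3; at 5: 5^(5 + 1) + 3·5^3 + 3·5^2 + 3·5 + 3 = 16093; next = 16092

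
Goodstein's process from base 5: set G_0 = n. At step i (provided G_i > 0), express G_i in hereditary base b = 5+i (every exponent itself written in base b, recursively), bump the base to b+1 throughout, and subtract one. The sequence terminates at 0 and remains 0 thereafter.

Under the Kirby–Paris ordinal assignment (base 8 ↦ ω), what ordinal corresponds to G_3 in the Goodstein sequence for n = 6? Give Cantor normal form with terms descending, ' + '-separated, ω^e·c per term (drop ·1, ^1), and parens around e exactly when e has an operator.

5

G_0 = 6. HB_5(6) = 5 + 1. Bump = 7. G_1 = 6.
G_1 = 6. HB_6(6) = 6. Bump = 7. G_2 = 6.
G_2 = 6. HB_7(6) = 6. Bump = 6. G_3 = 5.
G_3 = 5. HB_8(5) = 5. Bump = 5. G_4 = 4.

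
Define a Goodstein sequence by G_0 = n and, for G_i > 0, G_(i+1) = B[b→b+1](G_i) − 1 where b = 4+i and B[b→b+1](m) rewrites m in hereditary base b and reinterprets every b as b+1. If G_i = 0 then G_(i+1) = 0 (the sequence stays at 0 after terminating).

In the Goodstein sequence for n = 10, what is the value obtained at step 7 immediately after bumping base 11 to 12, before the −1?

(0) 10|_4 = 2·4 + 2 ↦ 2·5 + 2|_5 = 12 ⇒ 11
(1) 11|_5 = 2·5 + 1 ↦ 2·6 + 1|_6 = 13 ⇒ 12
(2) 12|_6 = 2·6 ↦ 2·7|_7 = 14 ⇒ 13
(3) 13|_7 = 7 + 6 ↦ 8 + 6|_8 = 14 ⇒ 13
(4) 13|_8 = 8 + 5 ↦ 9 + 5|_9 = 14 ⇒ 13
(5) 13|_9 = 9 + 4 ↦ 10 + 4|_10 = 14 ⇒ 13
(6) 13|_10 = 10 + 3 ↦ 11 + 3|_11 = 14 ⇒ 13

14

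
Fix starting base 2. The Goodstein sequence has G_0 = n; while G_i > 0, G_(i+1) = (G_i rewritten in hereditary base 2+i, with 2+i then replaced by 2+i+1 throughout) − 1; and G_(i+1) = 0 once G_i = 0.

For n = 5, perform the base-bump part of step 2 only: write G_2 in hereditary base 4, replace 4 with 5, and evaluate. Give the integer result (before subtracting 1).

base 2: 5 = 2^2 + 1; at 3: 3^3 + 1 = 28; next = 27
base 3: 27 = 3^3; at 4: 4^4 = 256; next = 255
base 4: 255 = 3·4^3 + 3·4^2 + 3·4 + 3; at 5: 3·5^3 + 3·5^2 + 3·5 + 3 = 468; next = 467

468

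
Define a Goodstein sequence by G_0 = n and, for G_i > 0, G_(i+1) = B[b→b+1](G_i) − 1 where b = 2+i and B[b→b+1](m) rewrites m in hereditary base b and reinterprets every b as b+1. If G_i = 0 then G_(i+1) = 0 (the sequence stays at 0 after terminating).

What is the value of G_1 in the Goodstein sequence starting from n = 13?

G_0=13  [base 2] 2^(2 + 1) + 2^2 + 1  →[2↦3]→  3^(3 + 1) + 3^3 + 1 = 109  −1 ⇒ G_1=108
G_1=108  [base 3] 3^(3 + 1) + 3^3  →[3↦4]→  4^(4 + 1) + 4^4 = 1280  −1 ⇒ G_2=1279

108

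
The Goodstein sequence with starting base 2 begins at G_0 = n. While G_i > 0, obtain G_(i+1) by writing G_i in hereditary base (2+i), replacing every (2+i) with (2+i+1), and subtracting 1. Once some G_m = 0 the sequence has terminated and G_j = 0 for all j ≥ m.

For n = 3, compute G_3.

3 —HB2→ 2 + 1 —bump→ 3 + 1 = 4 —(−1)→ 3
3 —HB3→ 3 —bump→ 4 = 4 —(−1)→ 3
3 —HB4→ 3 —bump→ 3 = 3 —(−1)→ 2
2 —HB5→ 2 —bump→ 2 = 2 —(−1)→ 1

2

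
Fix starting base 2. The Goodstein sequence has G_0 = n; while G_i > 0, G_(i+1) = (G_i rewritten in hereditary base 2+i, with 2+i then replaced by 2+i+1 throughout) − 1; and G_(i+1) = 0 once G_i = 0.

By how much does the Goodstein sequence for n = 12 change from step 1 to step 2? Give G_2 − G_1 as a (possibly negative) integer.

step 0: 12 = 2^(2 + 1) + 2^2; sub 3 for 2: 3^(3 + 1) + 3^3; = 108; G_1 = 108−1 = 107
step 1: 107 = 3^(3 + 1) + 2·3^2 + 2·3 + 2; sub 4 for 3: 4^(4 + 1) + 2·4^2 + 2·4 + 2; = 1066; G_2 = 1066−1 = 1065

958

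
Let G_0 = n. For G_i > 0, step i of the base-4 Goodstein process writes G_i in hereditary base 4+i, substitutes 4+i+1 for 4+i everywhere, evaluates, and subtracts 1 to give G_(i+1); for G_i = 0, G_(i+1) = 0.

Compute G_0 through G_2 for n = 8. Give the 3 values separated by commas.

8, 9, 9

G_0=8  [base 4] 2·4  →[4↦5]→  2·5 = 10  −1 ⇒ G_1=9
G_1=9  [base 5] 5 + 4  →[5↦6]→  6 + 4 = 10  −1 ⇒ G_2=9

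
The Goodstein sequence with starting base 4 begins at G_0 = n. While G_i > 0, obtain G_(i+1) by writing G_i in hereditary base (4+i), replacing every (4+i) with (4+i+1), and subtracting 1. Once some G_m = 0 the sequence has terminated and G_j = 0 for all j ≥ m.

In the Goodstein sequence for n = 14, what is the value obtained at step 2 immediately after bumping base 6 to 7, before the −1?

21

i=0: 14 = 3·4 + 2 (b=4); 4→5: 3·5 + 2 = 17; 17−1 = 16
i=1: 16 = 3·5 + 1 (b=5); 5→6: 3·6 + 1 = 19; 19−1 = 18
i=2: 18 = 3·6 (b=6); 6→7: 3·7 = 21; 21−1 = 20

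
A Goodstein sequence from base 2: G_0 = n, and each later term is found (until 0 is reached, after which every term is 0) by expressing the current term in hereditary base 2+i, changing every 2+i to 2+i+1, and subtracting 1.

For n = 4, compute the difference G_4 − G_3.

23

G_0=4  [base 2] 2^2  →[2↦3]→  3^3 = 27  −1 ⇒ G_1=26
G_1=26  [base 3] 2·3^2 + 2·3 + 2  →[3↦4]→  2·4^2 + 2·4 + 2 = 42  −1 ⇒ G_2=41
G_2=41  [base 4] 2·4^2 + 2·4 + 1  →[4↦5]→  2·5^2 + 2·5 + 1 = 61  −1 ⇒ G_3=60
G_3=60  [base 5] 2·5^2 + 2·5  →[5↦6]→  2·6^2 + 2·6 = 84  −1 ⇒ G_4=83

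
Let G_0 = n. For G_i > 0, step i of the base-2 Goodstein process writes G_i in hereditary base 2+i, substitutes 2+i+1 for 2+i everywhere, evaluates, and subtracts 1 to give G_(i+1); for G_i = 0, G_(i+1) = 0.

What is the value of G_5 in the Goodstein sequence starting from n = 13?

i=0: 13 = 2^(2 + 1) + 2^2 + 1 (b=2); 2→3: 3^(3 + 1) + 3^3 + 1 = 109; 109−1 = 108
i=1: 108 = 3^(3 + 1) + 3^3 (b=3); 3→4: 4^(4 + 1) + 4^4 = 1280; 1280−1 = 1279
i=2: 1279 = 4^(4 + 1) + 3·4^3 + 3·4^2 + 3·4 + 3 (b=4); 4→5: 5^(5 + 1) + 3·5^3 + 3·5^2 + 3·5 + 3 = 16093; 16093−1 = 16092
i=3: 16092 = 5^(5 + 1) + 3·5^3 + 3·5^2 + 3·5 + 2 (b=5); 5→6: 6^(6 + 1) + 3·6^3 + 3·6^2 + 3·6 + 2 = 280712; 280712−1 = 280711
i=4: 280711 = 6^(6 + 1) + 3·6^3 + 3·6^2 + 3·6 + 1 (b=6); 6→7: 7^(7 + 1) + 3·7^3 + 3·7^2 + 3·7 + 1 = 5765999; 5765999−1 = 5765998
i=5: 5765998 = 7^(7 + 1) + 3·7^3 + 3·7^2 + 3·7 (b=7); 7→8: 8^(8 + 1) + 3·8^3 + 3·8^2 + 3·8 = 134219480; 134219480−1 = 134219479

5765998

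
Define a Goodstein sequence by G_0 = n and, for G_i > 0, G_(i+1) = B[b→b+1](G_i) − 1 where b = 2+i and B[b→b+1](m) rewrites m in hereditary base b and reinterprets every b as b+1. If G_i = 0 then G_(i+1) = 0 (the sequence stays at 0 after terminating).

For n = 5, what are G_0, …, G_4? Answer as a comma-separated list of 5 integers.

5, 27, 255, 467, 775

(0) 5|_2 = 2^2 + 1 ↦ 3^3 + 1|_3 = 28 ⇒ 27
(1) 27|_3 = 3^3 ↦ 4^4|_4 = 256 ⇒ 255
(2) 255|_4 = 3·4^3 + 3·4^2 + 3·4 + 3 ↦ 3·5^3 + 3·5^2 + 3·5 + 3|_5 = 468 ⇒ 467
(3) 467|_5 = 3·5^3 + 3·5^2 + 3·5 + 2 ↦ 3·6^3 + 3·6^2 + 3·6 + 2|_6 = 776 ⇒ 775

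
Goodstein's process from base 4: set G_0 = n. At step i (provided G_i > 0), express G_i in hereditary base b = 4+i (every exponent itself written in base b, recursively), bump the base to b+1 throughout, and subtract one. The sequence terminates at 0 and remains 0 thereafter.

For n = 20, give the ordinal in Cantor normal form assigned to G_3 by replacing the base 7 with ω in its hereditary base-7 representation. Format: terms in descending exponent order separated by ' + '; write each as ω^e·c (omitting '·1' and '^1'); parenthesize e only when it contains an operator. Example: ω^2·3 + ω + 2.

ω^2 + 2

G_0 = 20. HB_4(20) = 4^2 + 4. Bump = 30. G_1 = 29.
G_1 = 29. HB_5(29) = 5^2 + 4. Bump = 40. G_2 = 39.
G_2 = 39. HB_6(39) = 6^2 + 3. Bump = 52. G_3 = 51.
G_3 = 51. HB_7(51) = 7^2 + 2. Bump = 66. G_4 = 65.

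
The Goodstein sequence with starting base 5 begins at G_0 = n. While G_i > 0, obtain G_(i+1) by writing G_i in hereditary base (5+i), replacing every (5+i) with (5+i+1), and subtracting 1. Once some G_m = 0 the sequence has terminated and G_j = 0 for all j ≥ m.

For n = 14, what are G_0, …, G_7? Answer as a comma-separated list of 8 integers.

14, 15, 16, 17, 18, 19, 19, 19

G_0=14  [base 5] 2·5 + 4  →[5↦6]→  2·6 + 4 = 16  −1 ⇒ G_1=15
G_1=15  [base 6] 2·6 + 3  →[6↦7]→  2·7 + 3 = 17  −1 ⇒ G_2=16
G_2=16  [base 7] 2·7 + 2  →[7↦8]→  2·8 + 2 = 18  −1 ⇒ G_3=17
G_3=17  [base 8] 2·8 + 1  →[8↦9]→  2·9 + 1 = 19  −1 ⇒ G_4=18
G_4=18  [base 9] 2·9  →[9↦10]→  2·10 = 20  −1 ⇒ G_5=19
G_5=19  [base 10] 10 + 9  →[10↦11]→  11 + 9 = 20  −1 ⇒ G_6=19
G_6=19  [base 11] 11 + 8  →[11↦12]→  12 + 8 = 20  −1 ⇒ G_7=19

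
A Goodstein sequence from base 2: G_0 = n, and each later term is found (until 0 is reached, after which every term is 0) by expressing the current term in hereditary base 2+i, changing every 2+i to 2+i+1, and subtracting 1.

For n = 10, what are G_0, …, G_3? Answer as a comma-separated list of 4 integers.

10 —HB2→ 2^(2 + 1) + 2 —bump→ 3^(3 + 1) + 3 = 84 —(−1)→ 83
83 —HB3→ 3^(3 + 1) + 2 —bump→ 4^(4 + 1) + 2 = 1026 —(−1)→ 1025
1025 —HB4→ 4^(4 + 1) + 1 —bump→ 5^(5 + 1) + 1 = 15626 —(−1)→ 15625

10, 83, 1025, 15625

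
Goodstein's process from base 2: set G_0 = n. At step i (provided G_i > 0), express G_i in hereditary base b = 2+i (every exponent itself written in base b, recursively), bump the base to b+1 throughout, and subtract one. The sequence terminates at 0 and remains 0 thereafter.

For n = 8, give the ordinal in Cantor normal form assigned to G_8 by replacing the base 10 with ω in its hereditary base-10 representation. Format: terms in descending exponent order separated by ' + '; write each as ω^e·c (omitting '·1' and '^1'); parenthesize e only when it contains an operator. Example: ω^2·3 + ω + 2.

8 —HB2→ 2^(2 + 1) —bump→ 3^(3 + 1) = 81 —(−1)→ 80
80 —HB3→ 2·3^3 + 2·3^2 + 2·3 + 2 —bump→ 2·4^4 + 2·4^2 + 2·4 + 2 = 554 —(−1)→ 553
553 —HB4→ 2·4^4 + 2·4^2 + 2·4 + 1 —bump→ 2·5^5 + 2·5^2 + 2·5 + 1 = 6311 —(−1)→ 6310
6310 —HB5→ 2·5^5 + 2·5^2 + 2·5 —bump→ 2·6^6 + 2·6^2 + 2·6 = 93396 —(−1)→ 93395
93395 —HB6→ 2·6^6 + 2·6^2 + 6 + 5 —bump→ 2·7^7 + 2·7^2 + 7 + 5 = 1647196 —(−1)→ 1647195
1647195 —HB7→ 2·7^7 + 2·7^2 + 7 + 4 —bump→ 2·8^8 + 2·8^2 + 8 + 4 = 33554572 —(−1)→ 33554571
33554571 —HB8→ 2·8^8 + 2·8^2 + 8 + 3 —bump→ 2·9^9 + 2·9^2 + 9 + 3 = 774841152 —(−1)→ 774841151
774841151 —HB9→ 2·9^9 + 2·9^2 + 9 + 2 —bump→ 2·10^10 + 2·10^2 + 10 + 2 = 20000000212 —(−1)→ 20000000211
20000000211 —HB10→ 2·10^10 + 2·10^2 + 10 + 1 —bump→ 2·11^11 + 2·11^2 + 11 + 1 = 570623341476 —(−1)→ 570623341475

ω^ω·2 + ω^2·2 + ω + 1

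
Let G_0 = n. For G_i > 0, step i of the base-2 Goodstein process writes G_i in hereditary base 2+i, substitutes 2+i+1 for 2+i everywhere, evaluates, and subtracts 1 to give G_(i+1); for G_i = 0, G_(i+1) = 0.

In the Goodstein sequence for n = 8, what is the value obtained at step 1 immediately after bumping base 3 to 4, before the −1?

554

(0) 8|_2 = 2^(2 + 1) ↦ 3^(3 + 1)|_3 = 81 ⇒ 80
(1) 80|_3 = 2·3^3 + 2·3^2 + 2·3 + 2 ↦ 2·4^4 + 2·4^2 + 2·4 + 2|_4 = 554 ⇒ 553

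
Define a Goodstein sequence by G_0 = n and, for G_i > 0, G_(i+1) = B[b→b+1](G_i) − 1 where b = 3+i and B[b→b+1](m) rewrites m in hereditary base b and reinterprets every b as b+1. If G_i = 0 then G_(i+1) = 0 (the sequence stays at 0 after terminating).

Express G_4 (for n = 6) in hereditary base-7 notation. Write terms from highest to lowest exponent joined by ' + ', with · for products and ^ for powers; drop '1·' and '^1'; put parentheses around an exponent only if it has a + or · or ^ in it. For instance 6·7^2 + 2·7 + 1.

G_0=6  [base 3] 2·3  →[3↦4]→  2·4 = 8  −1 ⇒ G_1=7
G_1=7  [base 4] 4 + 3  →[4↦5]→  5 + 3 = 8  −1 ⇒ G_2=7
G_2=7  [base 5] 5 + 2  →[5↦6]→  6 + 2 = 8  −1 ⇒ G_3=7
G_3=7  [base 6] 6 + 1  →[6↦7]→  7 + 1 = 8  −1 ⇒ G_4=7
G_4=7  [base 7] 7  →[7↦8]→  8 = 8  −1 ⇒ G_5=7

7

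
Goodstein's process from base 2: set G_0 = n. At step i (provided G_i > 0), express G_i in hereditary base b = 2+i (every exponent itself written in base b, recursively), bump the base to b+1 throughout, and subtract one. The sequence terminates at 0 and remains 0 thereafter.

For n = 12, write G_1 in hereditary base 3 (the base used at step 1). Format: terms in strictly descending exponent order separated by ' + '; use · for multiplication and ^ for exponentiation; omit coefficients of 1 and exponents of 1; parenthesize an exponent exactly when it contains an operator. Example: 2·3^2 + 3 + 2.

(0) 12|_2 = 2^(2 + 1) + 2^2 ↦ 3^(3 + 1) + 3^3|_3 = 108 ⇒ 107
(1) 107|_3 = 3^(3 + 1) + 2·3^2 + 2·3 + 2 ↦ 4^(4 + 1) + 2·4^2 + 2·4 + 2|_4 = 1066 ⇒ 1065

3^(3 + 1) + 2·3^2 + 2·3 + 2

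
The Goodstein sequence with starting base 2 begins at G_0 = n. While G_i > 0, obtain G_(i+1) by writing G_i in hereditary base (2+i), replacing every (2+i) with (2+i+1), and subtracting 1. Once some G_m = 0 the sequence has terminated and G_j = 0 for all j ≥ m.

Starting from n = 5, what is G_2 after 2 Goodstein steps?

255

step 0: 5 = 2^2 + 1; sub 3 for 2: 3^3 + 1; = 28; G_1 = 28−1 = 27
step 1: 27 = 3^3; sub 4 for 3: 4^4; = 256; G_2 = 256−1 = 255
step 2: 255 = 3·4^3 + 3·4^2 + 3·4 + 3; sub 5 for 4: 3·5^3 + 3·5^2 + 3·5 + 3; = 468; G_3 = 468−1 = 467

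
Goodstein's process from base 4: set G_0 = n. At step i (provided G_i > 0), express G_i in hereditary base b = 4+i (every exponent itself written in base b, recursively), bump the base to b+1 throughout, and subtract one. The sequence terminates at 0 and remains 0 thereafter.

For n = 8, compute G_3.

(0) 8|_4 = 2·4 ↦ 2·5|_5 = 10 ⇒ 9
(1) 9|_5 = 5 + 4 ↦ 6 + 4|_6 = 10 ⇒ 9
(2) 9|_6 = 6 + 3 ↦ 7 + 3|_7 = 10 ⇒ 9
(3) 9|_7 = 7 + 2 ↦ 8 + 2|_8 = 10 ⇒ 9

9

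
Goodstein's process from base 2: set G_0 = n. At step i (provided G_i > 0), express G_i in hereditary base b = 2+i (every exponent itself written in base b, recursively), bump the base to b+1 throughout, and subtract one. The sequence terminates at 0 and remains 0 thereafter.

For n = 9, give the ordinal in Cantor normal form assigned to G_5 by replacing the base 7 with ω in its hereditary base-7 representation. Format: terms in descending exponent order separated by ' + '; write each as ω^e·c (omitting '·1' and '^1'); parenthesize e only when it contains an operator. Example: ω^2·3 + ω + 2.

9 —HB2→ 2^(2 + 1) + 1 —bump→ 3^(3 + 1) + 1 = 82 —(−1)→ 81
81 —HB3→ 3^(3 + 1) —bump→ 4^(4 + 1) = 1024 —(−1)→ 1023
1023 —HB4→ 3·4^4 + 3·4^3 + 3·4^2 + 3·4 + 3 —bump→ 3·5^5 + 3·5^3 + 3·5^2 + 3·5 + 3 = 9843 —(−1)→ 9842
9842 —HB5→ 3·5^5 + 3·5^3 + 3·5^2 + 3·5 + 2 —bump→ 3·6^6 + 3·6^3 + 3·6^2 + 3·6 + 2 = 140744 —(−1)→ 140743
140743 —HB6→ 3·6^6 + 3·6^3 + 3·6^2 + 3·6 + 1 —bump→ 3·7^7 + 3·7^3 + 3·7^2 + 3·7 + 1 = 2471827 —(−1)→ 2471826
2471826 —HB7→ 3·7^7 + 3·7^3 + 3·7^2 + 3·7 —bump→ 3·8^8 + 3·8^3 + 3·8^2 + 3·8 = 50333400 —(−1)→ 50333399

ω^ω·3 + ω^3·3 + ω^2·3 + ω·3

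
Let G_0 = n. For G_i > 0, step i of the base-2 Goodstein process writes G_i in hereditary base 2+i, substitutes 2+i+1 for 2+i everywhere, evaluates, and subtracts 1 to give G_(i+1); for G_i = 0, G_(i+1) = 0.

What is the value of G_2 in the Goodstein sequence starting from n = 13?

1279

13 —HB2→ 2^(2 + 1) + 2^2 + 1 —bump→ 3^(3 + 1) + 3^3 + 1 = 109 —(−1)→ 108
108 —HB3→ 3^(3 + 1) + 3^3 —bump→ 4^(4 + 1) + 4^4 = 1280 —(−1)→ 1279
1279 —HB4→ 4^(4 + 1) + 3·4^3 + 3·4^2 + 3·4 + 3 —bump→ 5^(5 + 1) + 3·5^3 + 3·5^2 + 3·5 + 3 = 16093 —(−1)→ 16092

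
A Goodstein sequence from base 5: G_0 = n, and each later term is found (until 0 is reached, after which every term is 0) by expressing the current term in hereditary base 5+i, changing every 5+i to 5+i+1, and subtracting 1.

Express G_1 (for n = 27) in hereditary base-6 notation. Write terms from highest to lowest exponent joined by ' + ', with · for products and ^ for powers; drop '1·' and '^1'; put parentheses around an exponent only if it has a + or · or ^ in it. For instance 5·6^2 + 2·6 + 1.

6^2 + 1

G_0 = 27. HB_5(27) = 5^2 + 2. Bump = 38. G_1 = 37.
G_1 = 37. HB_6(37) = 6^2 + 1. Bump = 50. G_2 = 49.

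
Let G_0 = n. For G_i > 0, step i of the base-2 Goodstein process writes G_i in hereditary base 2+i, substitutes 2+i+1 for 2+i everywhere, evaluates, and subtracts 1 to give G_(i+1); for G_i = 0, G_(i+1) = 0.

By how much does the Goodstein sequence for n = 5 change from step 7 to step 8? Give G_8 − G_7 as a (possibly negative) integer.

5 —HB2→ 2^2 + 1 —bump→ 3^3 + 1 = 28 —(−1)→ 27
27 —HB3→ 3^3 —bump→ 4^4 = 256 —(−1)→ 255
255 —HB4→ 3·4^3 + 3·4^2 + 3·4 + 3 —bump→ 3·5^3 + 3·5^2 + 3·5 + 3 = 468 —(−1)→ 467
467 —HB5→ 3·5^3 + 3·5^2 + 3·5 + 2 —bump→ 3·6^3 + 3·6^2 + 3·6 + 2 = 776 —(−1)→ 775
775 —HB6→ 3·6^3 + 3·6^2 + 3·6 + 1 —bump→ 3·7^3 + 3·7^2 + 3·7 + 1 = 1198 —(−1)→ 1197
1197 —HB7→ 3·7^3 + 3·7^2 + 3·7 —bump→ 3·8^3 + 3·8^2 + 3·8 = 1752 —(−1)→ 1751
1751 —HB8→ 3·8^3 + 3·8^2 + 2·8 + 7 —bump→ 3·9^3 + 3·9^2 + 2·9 + 7 = 2455 —(−1)→ 2454
2454 —HB9→ 3·9^3 + 3·9^2 + 2·9 + 6 —bump→ 3·10^3 + 3·10^2 + 2·10 + 6 = 3326 —(−1)→ 3325

871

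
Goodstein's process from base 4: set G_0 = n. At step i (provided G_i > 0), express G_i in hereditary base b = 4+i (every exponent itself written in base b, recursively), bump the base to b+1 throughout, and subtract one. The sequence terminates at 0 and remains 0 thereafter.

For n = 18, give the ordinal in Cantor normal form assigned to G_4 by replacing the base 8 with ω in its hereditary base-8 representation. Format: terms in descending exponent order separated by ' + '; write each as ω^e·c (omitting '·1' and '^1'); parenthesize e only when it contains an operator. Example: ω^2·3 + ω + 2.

[0] 18 ≡ 4^2 + 2 (base 4). Lift 5: 27. −1: 26.
[1] 26 ≡ 5^2 + 1 (base 5). Lift 6: 37. −1: 36.
[2] 36 ≡ 6^2 (base 6). Lift 7: 49. −1: 48.
[3] 48 ≡ 6·7 + 6 (base 7). Lift 8: 54. −1: 53.

ω·6 + 5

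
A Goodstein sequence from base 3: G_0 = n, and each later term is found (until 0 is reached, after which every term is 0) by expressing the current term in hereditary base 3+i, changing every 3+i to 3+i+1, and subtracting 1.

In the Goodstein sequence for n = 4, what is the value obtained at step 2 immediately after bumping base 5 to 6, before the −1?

[0] 4 ≡ 3 + 1 (base 3). Lift 4: 5. −1: 4.
[1] 4 ≡ 4 (base 4). Lift 5: 5. −1: 4.

4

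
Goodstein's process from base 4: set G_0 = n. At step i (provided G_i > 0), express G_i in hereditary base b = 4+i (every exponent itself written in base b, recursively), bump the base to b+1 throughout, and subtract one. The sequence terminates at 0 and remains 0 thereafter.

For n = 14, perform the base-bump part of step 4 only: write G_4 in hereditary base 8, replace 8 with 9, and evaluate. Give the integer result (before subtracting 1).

base 4: 14 = 3·4 + 2; at 5: 3·5 + 2 = 17; next = 16
base 5: 16 = 3·5 + 1; at 6: 3·6 + 1 = 19; next = 18
base 6: 18 = 3·6; at 7: 3·7 = 21; next = 20
base 7: 20 = 2·7 + 6; at 8: 2·8 + 6 = 22; next = 21
base 8: 21 = 2·8 + 5; at 9: 2·9 + 5 = 23; next = 22

23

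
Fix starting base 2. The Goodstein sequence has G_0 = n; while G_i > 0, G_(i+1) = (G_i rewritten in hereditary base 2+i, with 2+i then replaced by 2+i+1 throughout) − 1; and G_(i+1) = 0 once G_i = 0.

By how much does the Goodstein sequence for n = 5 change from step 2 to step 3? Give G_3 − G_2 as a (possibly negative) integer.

212

[0] 5 ≡ 2^2 + 1 (base 2). Lift 3: 28. −1: 27.
[1] 27 ≡ 3^3 (base 3). Lift 4: 256. −1: 255.
[2] 255 ≡ 3·4^3 + 3·4^2 + 3·4 + 3 (base 4). Lift 5: 468. −1: 467.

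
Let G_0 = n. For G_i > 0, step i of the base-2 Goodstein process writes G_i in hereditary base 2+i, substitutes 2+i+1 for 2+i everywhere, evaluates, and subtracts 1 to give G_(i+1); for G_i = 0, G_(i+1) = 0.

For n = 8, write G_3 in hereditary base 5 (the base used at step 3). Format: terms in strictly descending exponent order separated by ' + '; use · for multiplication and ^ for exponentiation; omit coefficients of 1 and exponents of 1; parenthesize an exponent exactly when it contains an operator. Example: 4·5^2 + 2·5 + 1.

base 2: 8 = 2^(2 + 1); at 3: 3^(3 + 1) = 81; next = 80
base 3: 80 = 2·3^3 + 2·3^2 + 2·3 + 2; at 4: 2·4^4 + 2·4^2 + 2·4 + 2 = 554; next = 553
base 4: 553 = 2·4^4 + 2·4^2 + 2·4 + 1; at 5: 2·5^5 + 2·5^2 + 2·5 + 1 = 6311; next = 6310

2·5^5 + 2·5^2 + 2·5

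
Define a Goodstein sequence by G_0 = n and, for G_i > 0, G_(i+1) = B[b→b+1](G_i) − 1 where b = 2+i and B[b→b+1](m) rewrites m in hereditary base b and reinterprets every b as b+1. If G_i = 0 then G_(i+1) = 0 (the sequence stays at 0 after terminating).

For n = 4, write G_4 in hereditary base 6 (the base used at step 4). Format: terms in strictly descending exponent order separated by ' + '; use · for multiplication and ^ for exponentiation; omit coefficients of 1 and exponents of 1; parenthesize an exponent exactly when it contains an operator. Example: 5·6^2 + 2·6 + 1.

i=0: 4 = 2^2 (b=2); 2→3: 3^3 = 27; 27−1 = 26
i=1: 26 = 2·3^2 + 2·3 + 2 (b=3); 3→4: 2·4^2 + 2·4 + 2 = 42; 42−1 = 41
i=2: 41 = 2·4^2 + 2·4 + 1 (b=4); 4→5: 2·5^2 + 2·5 + 1 = 61; 61−1 = 60
i=3: 60 = 2·5^2 + 2·5 (b=5); 5→6: 2·6^2 + 2·6 = 84; 84−1 = 83
i=4: 83 = 2·6^2 + 6 + 5 (b=6); 6→7: 2·7^2 + 7 + 5 = 110; 110−1 = 109

2·6^2 + 6 + 5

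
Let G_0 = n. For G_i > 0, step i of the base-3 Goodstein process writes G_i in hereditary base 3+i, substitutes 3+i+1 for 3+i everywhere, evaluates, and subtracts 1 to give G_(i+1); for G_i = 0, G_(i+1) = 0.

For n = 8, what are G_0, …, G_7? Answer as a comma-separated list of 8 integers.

8, 9, 10, 11, 11, 11, 11, 11

[0] 8 ≡ 2·3 + 2 (base 3). Lift 4: 10. −1: 9.
[1] 9 ≡ 2·4 + 1 (base 4). Lift 5: 11. −1: 10.
[2] 10 ≡ 2·5 (base 5). Lift 6: 12. −1: 11.
[3] 11 ≡ 6 + 5 (base 6). Lift 7: 12. −1: 11.
[4] 11 ≡ 7 + 4 (base 7). Lift 8: 12. −1: 11.
[5] 11 ≡ 8 + 3 (base 8). Lift 9: 12. −1: 11.
[6] 11 ≡ 9 + 2 (base 9). Lift 10: 12. −1: 11.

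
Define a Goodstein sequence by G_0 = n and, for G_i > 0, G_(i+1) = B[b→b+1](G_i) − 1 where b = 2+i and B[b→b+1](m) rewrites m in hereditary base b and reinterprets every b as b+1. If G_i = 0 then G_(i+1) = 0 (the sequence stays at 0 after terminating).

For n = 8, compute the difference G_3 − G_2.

G_0 = 8. HB_2(8) = 2^(2 + 1). Bump = 81. G_1 = 80.
G_1 = 80. HB_3(80) = 2·3^3 + 2·3^2 + 2·3 + 2. Bump = 554. G_2 = 553.
G_2 = 553. HB_4(553) = 2·4^4 + 2·4^2 + 2·4 + 1. Bump = 6311. G_3 = 6310.

5757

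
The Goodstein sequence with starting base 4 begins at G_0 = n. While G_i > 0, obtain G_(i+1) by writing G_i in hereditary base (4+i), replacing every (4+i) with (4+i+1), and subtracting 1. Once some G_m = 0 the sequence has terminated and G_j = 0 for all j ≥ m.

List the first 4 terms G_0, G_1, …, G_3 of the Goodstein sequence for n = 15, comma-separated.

15, 17, 19, 21

step 0: 15 = 3·4 + 3; sub 5 for 4: 3·5 + 3; = 18; G_1 = 18−1 = 17
step 1: 17 = 3·5 + 2; sub 6 for 5: 3·6 + 2; = 20; G_2 = 20−1 = 19
step 2: 19 = 3·6 + 1; sub 7 for 6: 3·7 + 1; = 22; G_3 = 22−1 = 21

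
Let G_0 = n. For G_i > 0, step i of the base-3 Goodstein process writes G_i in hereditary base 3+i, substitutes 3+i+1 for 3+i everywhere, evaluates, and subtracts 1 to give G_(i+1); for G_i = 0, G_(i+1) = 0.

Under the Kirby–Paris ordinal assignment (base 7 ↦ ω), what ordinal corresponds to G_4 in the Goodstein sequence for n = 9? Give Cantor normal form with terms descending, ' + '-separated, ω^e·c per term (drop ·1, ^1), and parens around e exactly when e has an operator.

i=0: 9 = 3^2 (b=3); 3→4: 4^2 = 16; 16−1 = 15
i=1: 15 = 3·4 + 3 (b=4); 4→5: 3·5 + 3 = 18; 18−1 = 17
i=2: 17 = 3·5 + 2 (b=5); 5→6: 3·6 + 2 = 20; 20−1 = 19
i=3: 19 = 3·6 + 1 (b=6); 6→7: 3·7 + 1 = 22; 22−1 = 21
i=4: 21 = 3·7 (b=7); 7→8: 3·8 = 24; 24−1 = 23

ω·3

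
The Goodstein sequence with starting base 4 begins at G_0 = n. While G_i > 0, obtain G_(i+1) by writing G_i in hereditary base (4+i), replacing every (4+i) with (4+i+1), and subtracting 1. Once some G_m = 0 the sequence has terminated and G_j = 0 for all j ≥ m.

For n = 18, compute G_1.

26

18 —HB4→ 4^2 + 2 —bump→ 5^2 + 2 = 27 —(−1)→ 26
26 —HB5→ 5^2 + 1 —bump→ 6^2 + 1 = 37 —(−1)→ 36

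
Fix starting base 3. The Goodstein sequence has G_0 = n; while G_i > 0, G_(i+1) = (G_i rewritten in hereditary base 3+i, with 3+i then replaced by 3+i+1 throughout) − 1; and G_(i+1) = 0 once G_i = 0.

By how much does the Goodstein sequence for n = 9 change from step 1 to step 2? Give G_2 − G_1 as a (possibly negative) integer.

step 0: 9 = 3^2; sub 4 for 3: 4^2; = 16; G_1 = 16−1 = 15
step 1: 15 = 3·4 + 3; sub 5 for 4: 3·5 + 3; = 18; G_2 = 18−1 = 17

2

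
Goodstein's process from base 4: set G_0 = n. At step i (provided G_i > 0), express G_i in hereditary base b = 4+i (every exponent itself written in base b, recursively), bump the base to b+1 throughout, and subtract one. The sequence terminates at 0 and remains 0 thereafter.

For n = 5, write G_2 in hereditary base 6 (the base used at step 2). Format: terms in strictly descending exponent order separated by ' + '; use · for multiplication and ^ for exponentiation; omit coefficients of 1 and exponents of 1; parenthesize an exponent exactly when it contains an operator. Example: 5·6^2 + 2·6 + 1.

5

(0) 5|_4 = 4 + 1 ↦ 5 + 1|_5 = 6 ⇒ 5
(1) 5|_5 = 5 ↦ 6|_6 = 6 ⇒ 5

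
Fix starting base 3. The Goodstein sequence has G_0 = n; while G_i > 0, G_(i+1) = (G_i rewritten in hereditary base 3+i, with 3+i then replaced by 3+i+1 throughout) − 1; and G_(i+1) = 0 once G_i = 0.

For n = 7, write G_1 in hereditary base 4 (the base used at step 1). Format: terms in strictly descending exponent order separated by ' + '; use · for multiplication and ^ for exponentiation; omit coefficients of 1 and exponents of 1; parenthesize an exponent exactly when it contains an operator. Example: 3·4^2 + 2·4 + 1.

2·4

(0) 7|_3 = 2·3 + 1 ↦ 2·4 + 1|_4 = 9 ⇒ 8
(1) 8|_4 = 2·4 ↦ 2·5|_5 = 10 ⇒ 9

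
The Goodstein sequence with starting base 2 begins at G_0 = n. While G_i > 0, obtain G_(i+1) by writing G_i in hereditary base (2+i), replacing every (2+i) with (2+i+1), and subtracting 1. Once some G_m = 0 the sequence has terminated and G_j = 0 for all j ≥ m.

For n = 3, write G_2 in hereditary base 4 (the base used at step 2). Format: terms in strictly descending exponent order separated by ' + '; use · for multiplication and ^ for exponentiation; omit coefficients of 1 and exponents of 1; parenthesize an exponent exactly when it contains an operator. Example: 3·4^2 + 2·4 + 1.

step 0: 3 = 2 + 1; sub 3 for 2: 3 + 1; = 4; G_1 = 4−1 = 3
step 1: 3 = 3; sub 4 for 3: 4; = 4; G_2 = 4−1 = 3
step 2: 3 = 3; sub 5 for 4: 3; = 3; G_3 = 3−1 = 2

3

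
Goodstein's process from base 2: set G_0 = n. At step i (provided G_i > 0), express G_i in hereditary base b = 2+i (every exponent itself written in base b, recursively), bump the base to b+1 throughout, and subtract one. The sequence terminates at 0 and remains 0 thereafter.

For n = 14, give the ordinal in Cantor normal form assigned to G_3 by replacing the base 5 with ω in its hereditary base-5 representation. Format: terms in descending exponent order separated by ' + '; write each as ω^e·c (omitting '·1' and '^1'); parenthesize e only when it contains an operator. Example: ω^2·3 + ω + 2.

ω^(ω + 1) + ω^ω

(0) 14|_2 = 2^(2 + 1) + 2^2 + 2 ↦ 3^(3 + 1) + 3^3 + 3|_3 = 111 ⇒ 110
(1) 110|_3 = 3^(3 + 1) + 3^3 + 2 ↦ 4^(4 + 1) + 4^4 + 2|_4 = 1282 ⇒ 1281
(2) 1281|_4 = 4^(4 + 1) + 4^4 + 1 ↦ 5^(5 + 1) + 5^5 + 1|_5 = 18751 ⇒ 18750
(3) 18750|_5 = 5^(5 + 1) + 5^5 ↦ 6^(6 + 1) + 6^6|_6 = 326592 ⇒ 326591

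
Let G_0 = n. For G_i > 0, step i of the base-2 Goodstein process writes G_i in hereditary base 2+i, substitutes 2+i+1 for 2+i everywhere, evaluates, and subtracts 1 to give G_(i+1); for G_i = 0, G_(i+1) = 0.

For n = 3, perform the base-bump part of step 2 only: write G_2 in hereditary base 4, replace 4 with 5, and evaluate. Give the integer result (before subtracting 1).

base 2: 3 = 2 + 1; at 3: 3 + 1 = 4; next = 3
base 3: 3 = 3; at 4: 4 = 4; next = 3
base 4: 3 = 3; at 5: 3 = 3; next = 2

3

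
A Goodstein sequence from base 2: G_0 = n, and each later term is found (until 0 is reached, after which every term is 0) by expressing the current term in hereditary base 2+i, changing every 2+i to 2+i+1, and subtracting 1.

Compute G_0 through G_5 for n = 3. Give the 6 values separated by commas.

3 —HB2→ 2 + 1 —bump→ 3 + 1 = 4 —(−1)→ 3
3 —HB3→ 3 —bump→ 4 = 4 —(−1)→ 3
3 —HB4→ 3 —bump→ 3 = 3 —(−1)→ 2
2 —HB5→ 2 —bump→ 2 = 2 —(−1)→ 1
1 —HB6→ 1 —bump→ 1 = 1 —(−1)→ 0

3, 3, 3, 2, 1, 0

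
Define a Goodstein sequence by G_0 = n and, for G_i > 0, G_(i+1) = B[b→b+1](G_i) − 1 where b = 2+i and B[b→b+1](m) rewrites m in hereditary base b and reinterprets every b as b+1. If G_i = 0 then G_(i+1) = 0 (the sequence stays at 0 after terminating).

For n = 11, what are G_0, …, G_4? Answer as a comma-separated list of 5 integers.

11, 84, 1027, 15627, 279937

(0) 11|_2 = 2^(2 + 1) + 2 + 1 ↦ 3^(3 + 1) + 3 + 1|_3 = 85 ⇒ 84
(1) 84|_3 = 3^(3 + 1) + 3 ↦ 4^(4 + 1) + 4|_4 = 1028 ⇒ 1027
(2) 1027|_4 = 4^(4 + 1) + 3 ↦ 5^(5 + 1) + 3|_5 = 15628 ⇒ 15627
(3) 15627|_5 = 5^(5 + 1) + 2 ↦ 6^(6 + 1) + 2|_6 = 279938 ⇒ 279937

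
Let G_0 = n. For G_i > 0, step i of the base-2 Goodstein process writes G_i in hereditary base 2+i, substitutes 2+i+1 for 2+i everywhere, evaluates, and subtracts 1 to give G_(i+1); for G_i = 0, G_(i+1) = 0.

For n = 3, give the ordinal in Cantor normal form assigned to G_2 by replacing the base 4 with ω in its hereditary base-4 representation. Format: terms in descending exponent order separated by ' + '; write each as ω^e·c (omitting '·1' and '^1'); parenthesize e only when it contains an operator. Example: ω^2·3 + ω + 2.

3

i=0: 3 = 2 + 1 (b=2); 2→3: 3 + 1 = 4; 4−1 = 3
i=1: 3 = 3 (b=3); 3→4: 4 = 4; 4−1 = 3
i=2: 3 = 3 (b=4); 4→5: 3 = 3; 3−1 = 2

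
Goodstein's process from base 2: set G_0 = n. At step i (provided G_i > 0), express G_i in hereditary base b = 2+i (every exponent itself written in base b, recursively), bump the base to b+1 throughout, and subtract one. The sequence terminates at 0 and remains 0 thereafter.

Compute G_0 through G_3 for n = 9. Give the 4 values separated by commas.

9, 81, 1023, 9842

G_0=9  [base 2] 2^(2 + 1) + 1  →[2↦3]→  3^(3 + 1) + 1 = 82  −1 ⇒ G_1=81
G_1=81  [base 3] 3^(3 + 1)  →[3↦4]→  4^(4 + 1) = 1024  −1 ⇒ G_2=1023
G_2=1023  [base 4] 3·4^4 + 3·4^3 + 3·4^2 + 3·4 + 3  →[4↦5]→  3·5^5 + 3·5^3 + 3·5^2 + 3·5 + 3 = 9843  −1 ⇒ G_3=9842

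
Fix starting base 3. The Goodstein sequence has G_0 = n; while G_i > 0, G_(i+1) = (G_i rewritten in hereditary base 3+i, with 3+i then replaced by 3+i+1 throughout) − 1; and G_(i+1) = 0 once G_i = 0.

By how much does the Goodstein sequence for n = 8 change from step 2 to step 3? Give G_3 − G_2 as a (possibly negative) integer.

1

i=0: 8 = 2·3 + 2 (b=3); 3→4: 2·4 + 2 = 10; 10−1 = 9
i=1: 9 = 2·4 + 1 (b=4); 4→5: 2·5 + 1 = 11; 11−1 = 10
i=2: 10 = 2·5 (b=5); 5→6: 2·6 = 12; 12−1 = 11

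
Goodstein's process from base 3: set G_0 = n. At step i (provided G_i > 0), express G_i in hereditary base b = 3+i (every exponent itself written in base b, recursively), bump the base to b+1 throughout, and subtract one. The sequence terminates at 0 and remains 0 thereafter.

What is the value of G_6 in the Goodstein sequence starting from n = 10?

36

G_0 = 10. HB_3(10) = 3^2 + 1. Bump = 17. G_1 = 16.
G_1 = 16. HB_4(16) = 4^2. Bump = 25. G_2 = 24.
G_2 = 24. HB_5(24) = 4·5 + 4. Bump = 28. G_3 = 27.
G_3 = 27. HB_6(27) = 4·6 + 3. Bump = 31. G_4 = 30.
G_4 = 30. HB_7(30) = 4·7 + 2. Bump = 34. G_5 = 33.
G_5 = 33. HB_8(33) = 4·8 + 1. Bump = 37. G_6 = 36.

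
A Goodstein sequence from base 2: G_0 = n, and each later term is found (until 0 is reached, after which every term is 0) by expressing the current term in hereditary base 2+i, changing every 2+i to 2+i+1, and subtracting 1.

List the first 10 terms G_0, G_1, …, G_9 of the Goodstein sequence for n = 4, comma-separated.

G_0 = 4. HB_2(4) = 2^2. Bump = 27. G_1 = 26.
G_1 = 26. HB_3(26) = 2·3^2 + 2·3 + 2. Bump = 42. G_2 = 41.
G_2 = 41. HB_4(41) = 2·4^2 + 2·4 + 1. Bump = 61. G_3 = 60.
G_3 = 60. HB_5(60) = 2·5^2 + 2·5. Bump = 84. G_4 = 83.
G_4 = 83. HB_6(83) = 2·6^2 + 6 + 5. Bump = 110. G_5 = 109.
G_5 = 109. HB_7(109) = 2·7^2 + 7 + 4. Bump = 140. G_6 = 139.
G_6 = 139. HB_8(139) = 2·8^2 + 8 + 3. Bump = 174. G_7 = 173.
G_7 = 173. HB_9(173) = 2·9^2 + 9 + 2. Bump = 212. G_8 = 211.
G_8 = 211. HB_10(211) = 2·10^2 + 10 + 1. Bump = 254. G_9 = 253.

4, 26, 41, 60, 83, 109, 139, 173, 211, 253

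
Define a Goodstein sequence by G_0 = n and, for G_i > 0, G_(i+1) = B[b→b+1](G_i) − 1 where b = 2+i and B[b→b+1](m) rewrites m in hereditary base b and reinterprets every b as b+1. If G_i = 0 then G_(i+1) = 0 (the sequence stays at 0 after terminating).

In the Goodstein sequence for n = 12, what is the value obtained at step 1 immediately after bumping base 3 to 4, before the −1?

base 2: 12 = 2^(2 + 1) + 2^2; at 3: 3^(3 + 1) + 3^3 = 108; next = 107
base 3: 107 = 3^(3 + 1) + 2·3^2 + 2·3 + 2; at 4: 4^(4 + 1) + 2·4^2 + 2·4 + 2 = 1066; next = 1065

1066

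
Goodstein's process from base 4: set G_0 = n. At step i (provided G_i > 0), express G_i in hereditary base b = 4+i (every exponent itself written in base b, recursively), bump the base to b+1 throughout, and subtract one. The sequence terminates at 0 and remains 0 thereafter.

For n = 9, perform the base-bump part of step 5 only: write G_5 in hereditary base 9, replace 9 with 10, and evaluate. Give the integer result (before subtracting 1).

12

G_0 = 9. HB_4(9) = 2·4 + 1. Bump = 11. G_1 = 10.
G_1 = 10. HB_5(10) = 2·5. Bump = 12. G_2 = 11.
G_2 = 11. HB_6(11) = 6 + 5. Bump = 12. G_3 = 11.
G_3 = 11. HB_7(11) = 7 + 4. Bump = 12. G_4 = 11.
G_4 = 11. HB_8(11) = 8 + 3. Bump = 12. G_5 = 11.
G_5 = 11. HB_9(11) = 9 + 2. Bump = 12. G_6 = 11.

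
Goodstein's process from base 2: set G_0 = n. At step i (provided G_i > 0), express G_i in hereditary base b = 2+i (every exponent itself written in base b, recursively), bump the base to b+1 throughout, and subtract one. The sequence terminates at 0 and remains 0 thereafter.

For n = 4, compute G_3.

60

(0) 4|_2 = 2^2 ↦ 3^3|_3 = 27 ⇒ 26
(1) 26|_3 = 2·3^2 + 2·3 + 2 ↦ 2·4^2 + 2·4 + 2|_4 = 42 ⇒ 41
(2) 41|_4 = 2·4^2 + 2·4 + 1 ↦ 2·5^2 + 2·5 + 1|_5 = 61 ⇒ 60
(3) 60|_5 = 2·5^2 + 2·5 ↦ 2·6^2 + 2·6|_6 = 84 ⇒ 83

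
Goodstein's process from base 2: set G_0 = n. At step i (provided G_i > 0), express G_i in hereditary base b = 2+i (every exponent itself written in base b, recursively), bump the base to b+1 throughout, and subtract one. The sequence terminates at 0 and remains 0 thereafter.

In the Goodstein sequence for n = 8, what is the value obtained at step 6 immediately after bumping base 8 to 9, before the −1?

774841152

(0) 8|_2 = 2^(2 + 1) ↦ 3^(3 + 1)|_3 = 81 ⇒ 80
(1) 80|_3 = 2·3^3 + 2·3^2 + 2·3 + 2 ↦ 2·4^4 + 2·4^2 + 2·4 + 2|_4 = 554 ⇒ 553
(2) 553|_4 = 2·4^4 + 2·4^2 + 2·4 + 1 ↦ 2·5^5 + 2·5^2 + 2·5 + 1|_5 = 6311 ⇒ 6310
(3) 6310|_5 = 2·5^5 + 2·5^2 + 2·5 ↦ 2·6^6 + 2·6^2 + 2·6|_6 = 93396 ⇒ 93395
(4) 93395|_6 = 2·6^6 + 2·6^2 + 6 + 5 ↦ 2·7^7 + 2·7^2 + 7 + 5|_7 = 1647196 ⇒ 1647195
(5) 1647195|_7 = 2·7^7 + 2·7^2 + 7 + 4 ↦ 2·8^8 + 2·8^2 + 8 + 4|_8 = 33554572 ⇒ 33554571
(6) 33554571|_8 = 2·8^8 + 2·8^2 + 8 + 3 ↦ 2·9^9 + 2·9^2 + 9 + 3|_9 = 774841152 ⇒ 774841151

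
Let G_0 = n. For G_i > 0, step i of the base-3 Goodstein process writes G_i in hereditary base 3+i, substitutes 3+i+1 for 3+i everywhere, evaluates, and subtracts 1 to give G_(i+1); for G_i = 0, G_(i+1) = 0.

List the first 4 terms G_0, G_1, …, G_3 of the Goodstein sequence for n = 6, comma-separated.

6, 7, 7, 7

base 3: 6 = 2·3; at 4: 2·4 = 8; next = 7
base 4: 7 = 4 + 3; at 5: 5 + 3 = 8; next = 7
base 5: 7 = 5 + 2; at 6: 6 + 2 = 8; next = 7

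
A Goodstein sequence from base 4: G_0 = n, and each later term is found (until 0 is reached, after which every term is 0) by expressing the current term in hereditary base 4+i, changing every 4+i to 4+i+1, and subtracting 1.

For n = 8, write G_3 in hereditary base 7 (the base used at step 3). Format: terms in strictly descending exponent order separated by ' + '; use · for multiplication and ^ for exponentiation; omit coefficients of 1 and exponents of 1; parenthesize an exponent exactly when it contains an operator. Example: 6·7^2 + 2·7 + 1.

7 + 2

G_0 = 8. HB_4(8) = 2·4. Bump = 10. G_1 = 9.
G_1 = 9. HB_5(9) = 5 + 4. Bump = 10. G_2 = 9.
G_2 = 9. HB_6(9) = 6 + 3. Bump = 10. G_3 = 9.
G_3 = 9. HB_7(9) = 7 + 2. Bump = 10. G_4 = 9.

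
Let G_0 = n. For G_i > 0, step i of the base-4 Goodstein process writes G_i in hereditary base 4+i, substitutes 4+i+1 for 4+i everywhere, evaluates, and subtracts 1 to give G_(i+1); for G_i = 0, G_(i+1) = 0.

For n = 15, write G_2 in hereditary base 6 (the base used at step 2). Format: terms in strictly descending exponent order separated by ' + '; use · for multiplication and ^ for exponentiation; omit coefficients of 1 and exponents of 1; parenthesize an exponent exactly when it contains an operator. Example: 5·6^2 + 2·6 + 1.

i=0: 15 = 3·4 + 3 (b=4); 4→5: 3·5 + 3 = 18; 18−1 = 17
i=1: 17 = 3·5 + 2 (b=5); 5→6: 3·6 + 2 = 20; 20−1 = 19
i=2: 19 = 3·6 + 1 (b=6); 6→7: 3·7 + 1 = 22; 22−1 = 21

3·6 + 1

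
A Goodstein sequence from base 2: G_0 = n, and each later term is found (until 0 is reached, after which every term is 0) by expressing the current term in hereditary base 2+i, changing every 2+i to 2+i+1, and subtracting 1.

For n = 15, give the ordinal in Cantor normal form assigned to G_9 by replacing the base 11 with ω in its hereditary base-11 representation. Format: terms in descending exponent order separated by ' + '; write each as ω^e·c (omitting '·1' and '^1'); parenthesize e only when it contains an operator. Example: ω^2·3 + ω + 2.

ω^(ω + 1) + ω^7·7 + ω^6·7 + ω^5·7 + ω^4·7 + ω^3·7 + ω^2·7 + ω·7 + 4

i=0: 15 = 2^(2 + 1) + 2^2 + 2 + 1 (b=2); 2→3: 3^(3 + 1) + 3^3 + 3 + 1 = 112; 112−1 = 111
i=1: 111 = 3^(3 + 1) + 3^3 + 3 (b=3); 3→4: 4^(4 + 1) + 4^4 + 4 = 1284; 1284−1 = 1283
i=2: 1283 = 4^(4 + 1) + 4^4 + 3 (b=4); 4→5: 5^(5 + 1) + 5^5 + 3 = 18753; 18753−1 = 18752
i=3: 18752 = 5^(5 + 1) + 5^5 + 2 (b=5); 5→6: 6^(6 + 1) + 6^6 + 2 = 326594; 326594−1 = 326593
i=4: 326593 = 6^(6 + 1) + 6^6 + 1 (b=6); 6→7: 7^(7 + 1) + 7^7 + 1 = 6588345; 6588345−1 = 6588344
i=5: 6588344 = 7^(7 + 1) + 7^7 (b=7); 7→8: 8^(8 + 1) + 8^8 = 150994944; 150994944−1 = 150994943
i=6: 150994943 = 8^(8 + 1) + 7·8^7 + 7·8^6 + 7·8^5 + 7·8^4 + 7·8^3 + 7·8^2 + 7·8 + 7 (b=8); 8→9: 9^(9 + 1) + 7·9^7 + 7·9^6 + 7·9^5 + 7·9^4 + 7·9^3 + 7·9^2 + 7·9 + 7 = 3524450281; 3524450281−1 = 3524450280
i=7: 3524450280 = 9^(9 + 1) + 7·9^7 + 7·9^6 + 7·9^5 + 7·9^4 + 7·9^3 + 7·9^2 + 7·9 + 6 (b=9); 9→10: 10^(10 + 1) + 7·10^7 + 7·10^6 + 7·10^5 + 7·10^4 + 7·10^3 + 7·10^2 + 7·10 + 6 = 100077777776; 100077777776−1 = 100077777775
i=8: 100077777775 = 10^(10 + 1) + 7·10^7 + 7·10^6 + 7·10^5 + 7·10^4 + 7·10^3 + 7·10^2 + 7·10 + 5 (b=10); 10→11: 11^(11 + 1) + 7·11^7 + 7·11^6 + 7·11^5 + 7·11^4 + 7·11^3 + 7·11^2 + 7·11 + 5 = 3138578427935; 3138578427935−1 = 3138578427934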